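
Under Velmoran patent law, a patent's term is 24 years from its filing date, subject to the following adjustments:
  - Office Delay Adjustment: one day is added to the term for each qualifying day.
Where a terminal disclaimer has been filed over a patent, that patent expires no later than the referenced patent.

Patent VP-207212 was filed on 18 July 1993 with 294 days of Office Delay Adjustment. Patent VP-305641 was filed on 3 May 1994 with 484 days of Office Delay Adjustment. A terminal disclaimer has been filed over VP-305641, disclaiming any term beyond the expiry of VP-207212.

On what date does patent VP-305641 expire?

Natural term of VP-305641:
  Base: filing + 24 years → 3 May 2018.
  Office Delay Adjustment: +484 days → 30 August 2019.
Expiry of referenced patent VP-207212:
  Base: filing + 24 years → 18 July 2017.
  Office Delay Adjustment: +294 days → 8 May 2018.
Terminal disclaimer: VP-305641 expires on the earlier of 30 August 2019 and 8 May 2018.

2018-05-08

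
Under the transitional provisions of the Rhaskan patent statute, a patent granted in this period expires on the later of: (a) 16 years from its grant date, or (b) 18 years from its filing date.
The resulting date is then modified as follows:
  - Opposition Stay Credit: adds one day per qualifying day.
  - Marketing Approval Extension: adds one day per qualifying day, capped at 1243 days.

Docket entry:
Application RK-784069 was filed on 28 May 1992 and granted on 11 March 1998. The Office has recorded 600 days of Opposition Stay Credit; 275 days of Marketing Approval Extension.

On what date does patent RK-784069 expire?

2016-08-02

(a) grant + 16 years → 11 March 2014.
(b) filing + 18 years → 28 May 2010.
Later of the two: 11 March 2014.
Opposition Stay Credit: +600 days → 1 November 2015.
Marketing Approval Extension: 275 days (within the 1243-day cap) → +275 days → 2 August 2016.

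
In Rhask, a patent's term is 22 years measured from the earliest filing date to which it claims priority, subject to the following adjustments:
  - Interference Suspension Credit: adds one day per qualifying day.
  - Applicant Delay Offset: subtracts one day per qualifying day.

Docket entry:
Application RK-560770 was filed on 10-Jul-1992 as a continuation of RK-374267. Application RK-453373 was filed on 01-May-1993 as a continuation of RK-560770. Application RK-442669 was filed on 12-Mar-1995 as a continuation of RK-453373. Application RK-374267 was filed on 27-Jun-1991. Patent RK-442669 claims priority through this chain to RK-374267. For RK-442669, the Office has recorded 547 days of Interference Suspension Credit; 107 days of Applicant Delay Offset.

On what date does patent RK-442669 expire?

Earliest priority filing: 27 June 1991.
Base term: 27 June 1991 + 22 years → 27 June 2013.
Interference Suspension Credit: +547 days → 26 December 2014.
Applicant Delay Offset: −107 days → 10 September 2014.

September 10, 2014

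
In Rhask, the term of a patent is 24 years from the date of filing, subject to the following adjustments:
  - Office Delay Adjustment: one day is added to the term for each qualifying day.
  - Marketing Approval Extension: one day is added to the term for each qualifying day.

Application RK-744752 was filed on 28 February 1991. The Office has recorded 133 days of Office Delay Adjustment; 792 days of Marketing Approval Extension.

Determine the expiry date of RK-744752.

Base term: filing date + 24 years → 28 February 2015.
Office Delay Adjustment: +133 days → 11 July 2015.
Marketing Approval Extension: +792 days → 10 September 2017.

September 10, 2017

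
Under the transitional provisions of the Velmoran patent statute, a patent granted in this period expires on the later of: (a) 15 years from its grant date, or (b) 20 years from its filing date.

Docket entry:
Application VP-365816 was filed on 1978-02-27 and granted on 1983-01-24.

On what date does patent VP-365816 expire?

(a) grant + 15 years → 24 January 1998.
(b) filing + 20 years → 27 February 1998.
Later of the two: 27 February 1998.

February 27, 1998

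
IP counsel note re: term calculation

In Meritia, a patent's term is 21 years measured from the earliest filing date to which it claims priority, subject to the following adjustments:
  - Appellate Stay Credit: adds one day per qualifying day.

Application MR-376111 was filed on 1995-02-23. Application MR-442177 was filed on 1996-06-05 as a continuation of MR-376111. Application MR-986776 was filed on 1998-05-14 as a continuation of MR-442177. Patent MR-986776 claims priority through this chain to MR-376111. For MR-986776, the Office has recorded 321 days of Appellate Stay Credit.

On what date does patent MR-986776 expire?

Earliest priority filing: 23 February 1995.
Base term: 23 February 1995 + 21 years → 23 February 2016.
Appellate Stay Credit: +321 days → 9 January 2017.

2017-01-09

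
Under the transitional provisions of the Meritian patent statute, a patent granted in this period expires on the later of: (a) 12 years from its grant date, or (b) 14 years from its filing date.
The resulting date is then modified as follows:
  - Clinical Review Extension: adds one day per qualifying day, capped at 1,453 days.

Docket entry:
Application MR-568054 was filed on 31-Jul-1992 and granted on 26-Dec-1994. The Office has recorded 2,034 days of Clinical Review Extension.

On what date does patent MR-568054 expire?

(a) grant + 12 years → 26 December 2006.
(b) filing + 14 years → 31 July 2006.
Later of the two: 26 December 2006.
Clinical Review Extension: 2034 days claimed exceeds the 1453-day cap, so +1453 days → 18 December 2010.

2010-12-18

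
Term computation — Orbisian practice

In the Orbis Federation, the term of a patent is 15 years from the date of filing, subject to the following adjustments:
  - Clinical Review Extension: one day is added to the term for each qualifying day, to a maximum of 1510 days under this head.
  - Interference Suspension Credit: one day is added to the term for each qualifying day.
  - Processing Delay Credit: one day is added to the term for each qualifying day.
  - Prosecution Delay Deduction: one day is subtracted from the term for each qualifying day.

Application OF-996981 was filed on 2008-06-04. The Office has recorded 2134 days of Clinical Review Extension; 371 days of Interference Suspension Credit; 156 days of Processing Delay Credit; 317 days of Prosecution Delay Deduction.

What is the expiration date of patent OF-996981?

Base term: filing date + 15 years → 4 June 2023.
Clinical Review Extension: 2134 days claimed exceeds the 1510-day cap, so +1510 days → 23 July 2027.
Interference Suspension Credit: +371 days → 28 July 2028.
Processing Delay Credit: +156 days → 31 December 2028.
Prosecution Delay Deduction: −317 days → 18 February 2028.

February 18, 2028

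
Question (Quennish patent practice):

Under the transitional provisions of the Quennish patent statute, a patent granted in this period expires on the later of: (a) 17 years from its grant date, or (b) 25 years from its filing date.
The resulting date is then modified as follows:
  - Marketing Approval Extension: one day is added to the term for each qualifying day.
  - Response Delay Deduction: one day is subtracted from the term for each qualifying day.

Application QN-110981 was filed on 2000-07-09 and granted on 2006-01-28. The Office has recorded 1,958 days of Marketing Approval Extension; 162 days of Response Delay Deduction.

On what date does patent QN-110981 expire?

2030-06-09

(a) grant + 17 years → 28 January 2023.
(b) filing + 25 years → 9 July 2025.
Later of the two: 9 July 2025.
Marketing Approval Extension: +1958 days → 18 November 2030.
Response Delay Deduction: −162 days → 9 June 2030.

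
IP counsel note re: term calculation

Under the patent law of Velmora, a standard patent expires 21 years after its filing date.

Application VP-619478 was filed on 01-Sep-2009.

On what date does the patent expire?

Filing date + 21 years → 1 September 2030.

September 1, 2030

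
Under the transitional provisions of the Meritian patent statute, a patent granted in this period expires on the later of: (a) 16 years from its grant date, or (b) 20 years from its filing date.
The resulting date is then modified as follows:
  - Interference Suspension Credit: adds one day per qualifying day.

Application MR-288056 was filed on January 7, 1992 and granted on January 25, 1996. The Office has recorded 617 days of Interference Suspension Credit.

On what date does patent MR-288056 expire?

(a) grant + 16 years → 25 January 2012.
(b) filing + 20 years → 7 January 2012.
Later of the two: 25 January 2012.
Interference Suspension Credit: +617 days → 3 October 2013.

2013-10-03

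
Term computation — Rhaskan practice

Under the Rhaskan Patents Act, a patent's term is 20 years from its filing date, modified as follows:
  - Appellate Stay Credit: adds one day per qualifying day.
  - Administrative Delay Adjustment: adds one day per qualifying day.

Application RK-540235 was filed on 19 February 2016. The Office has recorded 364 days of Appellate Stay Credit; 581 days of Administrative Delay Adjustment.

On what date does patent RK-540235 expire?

2038-09-21

Base term: filing date + 20 years → 19 February 2036.
Appellate Stay Credit: +364 days → 17 February 2037.
Administrative Delay Adjustment: +581 days → 21 September 2038.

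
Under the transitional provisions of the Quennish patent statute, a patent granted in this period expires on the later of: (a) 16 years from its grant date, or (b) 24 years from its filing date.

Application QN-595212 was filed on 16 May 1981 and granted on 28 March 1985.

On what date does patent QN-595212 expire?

(a) grant + 16 years → 28 March 2001.
(b) filing + 24 years → 16 May 2005.
Later of the two: 16 May 2005.

2005-05-16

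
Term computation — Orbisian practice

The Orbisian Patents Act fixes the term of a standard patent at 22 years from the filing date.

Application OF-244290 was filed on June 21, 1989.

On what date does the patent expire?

2011-06-21

Filing date + 22 years → 21 June 2011.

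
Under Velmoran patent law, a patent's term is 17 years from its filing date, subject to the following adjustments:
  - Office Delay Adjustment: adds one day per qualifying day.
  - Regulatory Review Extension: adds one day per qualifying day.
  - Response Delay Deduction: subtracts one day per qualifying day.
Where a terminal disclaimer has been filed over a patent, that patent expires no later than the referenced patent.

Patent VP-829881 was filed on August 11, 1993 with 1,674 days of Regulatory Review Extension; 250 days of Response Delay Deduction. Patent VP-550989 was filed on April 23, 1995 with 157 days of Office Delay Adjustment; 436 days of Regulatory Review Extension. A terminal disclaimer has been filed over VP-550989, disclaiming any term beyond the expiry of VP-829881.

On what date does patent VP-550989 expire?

Natural term of VP-550989:
  Base: filing + 17 years → 23 April 2012.
  Office Delay Adjustment: +157 days → 27 September 2012.
  Regulatory Review Extension: +436 days → 7 December 2013.
Expiry of referenced patent VP-829881:
  Base: filing + 17 years → 11 August 2010.
  Regulatory Review Extension: +1674 days → 12 March 2015.
  Response Delay Deduction: −250 days → 5 July 2014.
Terminal disclaimer: VP-550989 expires on the earlier of 7 December 2013 and 5 July 2014.

2013-12-07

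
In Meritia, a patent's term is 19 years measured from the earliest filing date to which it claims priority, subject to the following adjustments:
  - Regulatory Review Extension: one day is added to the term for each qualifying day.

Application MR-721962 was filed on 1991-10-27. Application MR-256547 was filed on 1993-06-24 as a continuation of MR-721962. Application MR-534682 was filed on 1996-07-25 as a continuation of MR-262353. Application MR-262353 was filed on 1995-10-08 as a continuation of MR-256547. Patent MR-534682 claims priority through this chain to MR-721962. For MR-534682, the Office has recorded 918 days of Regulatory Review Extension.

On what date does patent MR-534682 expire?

Earliest priority filing: 27 October 1991.
Base term: 27 October 1991 + 19 years → 27 October 2010.
Regulatory Review Extension: +918 days → 2 May 2013.

2013-05-02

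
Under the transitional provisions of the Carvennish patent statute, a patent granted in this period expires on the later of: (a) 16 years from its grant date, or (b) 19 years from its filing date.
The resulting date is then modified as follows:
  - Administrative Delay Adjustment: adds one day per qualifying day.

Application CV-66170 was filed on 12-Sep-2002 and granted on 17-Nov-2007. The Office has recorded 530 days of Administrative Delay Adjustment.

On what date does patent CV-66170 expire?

(a) grant + 16 years → 17 November 2023.
(b) filing + 19 years → 12 September 2021.
Later of the two: 17 November 2023.
Administrative Delay Adjustment: +530 days → 30 April 2025.

April 30, 2025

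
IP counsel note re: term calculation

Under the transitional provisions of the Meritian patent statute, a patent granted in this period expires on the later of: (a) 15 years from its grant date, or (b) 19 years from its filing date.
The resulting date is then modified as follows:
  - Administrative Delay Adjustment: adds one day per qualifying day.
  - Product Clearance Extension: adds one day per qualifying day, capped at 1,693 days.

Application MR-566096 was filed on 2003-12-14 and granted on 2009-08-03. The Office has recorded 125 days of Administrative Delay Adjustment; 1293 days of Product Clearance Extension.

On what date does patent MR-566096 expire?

June 21, 2028

(a) grant + 15 years → 3 August 2024.
(b) filing + 19 years → 14 December 2022.
Later of the two: 3 August 2024.
Administrative Delay Adjustment: +125 days → 6 December 2024.
Product Clearance Extension: 1293 days (within the 1693-day cap) → +1293 days → 21 June 2028.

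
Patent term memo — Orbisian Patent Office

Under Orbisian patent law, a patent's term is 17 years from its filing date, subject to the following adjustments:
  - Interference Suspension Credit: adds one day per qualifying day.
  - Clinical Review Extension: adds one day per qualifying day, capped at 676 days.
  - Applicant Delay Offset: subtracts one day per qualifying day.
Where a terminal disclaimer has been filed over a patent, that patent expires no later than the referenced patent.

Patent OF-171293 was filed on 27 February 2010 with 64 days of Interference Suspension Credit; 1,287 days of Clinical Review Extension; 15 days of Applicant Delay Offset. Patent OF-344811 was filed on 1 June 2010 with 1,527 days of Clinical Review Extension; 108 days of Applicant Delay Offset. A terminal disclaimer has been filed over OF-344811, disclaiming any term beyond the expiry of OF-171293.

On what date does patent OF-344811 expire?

Natural term of OF-344811:
  Base: filing + 17 years → 1 June 2027.
  Clinical Review Extension: 1527 days claimed exceeds the 676-day cap, so +676 days → 7 April 2029.
  Applicant Delay Offset: −108 days → 20 December 2028.
Expiry of referenced patent OF-171293:
  Base: filing + 17 years → 27 February 2027.
  Interference Suspension Credit: +64 days → 2 May 2027.
  Clinical Review Extension: 1287 days claimed exceeds the 676-day cap, so +676 days → 8 March 2029.
  Applicant Delay Offset: −15 days → 21 February 2029.
Terminal disclaimer: OF-344811 expires on the earlier of 20 December 2028 and 21 February 2029.

December 20, 2028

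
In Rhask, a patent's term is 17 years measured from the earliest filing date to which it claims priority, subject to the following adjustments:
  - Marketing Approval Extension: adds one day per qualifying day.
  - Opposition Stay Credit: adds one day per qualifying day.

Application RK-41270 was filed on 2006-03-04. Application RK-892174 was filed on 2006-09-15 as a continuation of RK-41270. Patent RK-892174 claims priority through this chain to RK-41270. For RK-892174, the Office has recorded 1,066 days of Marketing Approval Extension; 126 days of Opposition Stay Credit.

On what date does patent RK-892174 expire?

Earliest priority filing: 4 March 2006.
Base term: 4 March 2006 + 17 years → 4 March 2023.
Marketing Approval Extension: +1066 days → 2 February 2026.
Opposition Stay Credit: +126 days → 8 June 2026.

June 8, 2026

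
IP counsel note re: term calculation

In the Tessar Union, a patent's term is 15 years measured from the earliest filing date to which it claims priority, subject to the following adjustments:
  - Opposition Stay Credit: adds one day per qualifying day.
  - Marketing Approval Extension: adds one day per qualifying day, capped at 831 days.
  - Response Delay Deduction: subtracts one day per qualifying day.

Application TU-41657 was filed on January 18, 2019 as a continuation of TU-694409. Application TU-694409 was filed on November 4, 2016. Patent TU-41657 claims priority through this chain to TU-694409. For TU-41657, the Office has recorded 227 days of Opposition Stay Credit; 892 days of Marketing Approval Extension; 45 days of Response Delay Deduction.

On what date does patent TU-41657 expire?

Earliest priority filing: 4 November 2016.
Base term: 4 November 2016 + 15 years → 4 November 2031.
Opposition Stay Credit: +227 days → 18 June 2032.
Marketing Approval Extension: 892 days claimed exceeds the 831-day cap, so +831 days → 27 September 2034.
Response Delay Deduction: −45 days → 13 August 2034.

2034-08-13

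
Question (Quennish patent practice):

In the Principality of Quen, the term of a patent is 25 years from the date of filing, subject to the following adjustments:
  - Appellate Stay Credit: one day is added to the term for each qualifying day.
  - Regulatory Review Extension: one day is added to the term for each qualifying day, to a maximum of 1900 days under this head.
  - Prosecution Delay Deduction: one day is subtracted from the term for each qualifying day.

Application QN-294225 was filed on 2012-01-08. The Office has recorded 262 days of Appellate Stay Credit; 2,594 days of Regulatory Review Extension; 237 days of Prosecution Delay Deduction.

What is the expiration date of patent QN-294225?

Base term: filing date + 25 years → 8 January 2037.
Appellate Stay Credit: +262 days → 27 September 2037.
Regulatory Review Extension: 2594 days claimed exceeds the 1900-day cap, so +1900 days → 10 December 2042.
Prosecution Delay Deduction: −237 days → 17 April 2042.

2042-04-17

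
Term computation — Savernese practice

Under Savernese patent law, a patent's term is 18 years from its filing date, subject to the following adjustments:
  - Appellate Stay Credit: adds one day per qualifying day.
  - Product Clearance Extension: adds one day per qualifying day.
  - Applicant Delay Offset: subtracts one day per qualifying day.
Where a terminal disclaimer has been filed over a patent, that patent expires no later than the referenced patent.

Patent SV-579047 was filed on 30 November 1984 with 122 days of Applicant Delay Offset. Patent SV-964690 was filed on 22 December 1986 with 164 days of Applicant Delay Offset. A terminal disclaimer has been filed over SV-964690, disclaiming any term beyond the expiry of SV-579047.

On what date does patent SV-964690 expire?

2002-07-31

Natural term of SV-964690:
  Base: filing + 18 years → 22 December 2004.
  Applicant Delay Offset: −164 days → 11 July 2004.
Expiry of referenced patent SV-579047:
  Base: filing + 18 years → 30 November 2002.
  Applicant Delay Offset: −122 days → 31 July 2002.
Terminal disclaimer: SV-964690 expires on the earlier of 11 July 2004 and 31 July 2002.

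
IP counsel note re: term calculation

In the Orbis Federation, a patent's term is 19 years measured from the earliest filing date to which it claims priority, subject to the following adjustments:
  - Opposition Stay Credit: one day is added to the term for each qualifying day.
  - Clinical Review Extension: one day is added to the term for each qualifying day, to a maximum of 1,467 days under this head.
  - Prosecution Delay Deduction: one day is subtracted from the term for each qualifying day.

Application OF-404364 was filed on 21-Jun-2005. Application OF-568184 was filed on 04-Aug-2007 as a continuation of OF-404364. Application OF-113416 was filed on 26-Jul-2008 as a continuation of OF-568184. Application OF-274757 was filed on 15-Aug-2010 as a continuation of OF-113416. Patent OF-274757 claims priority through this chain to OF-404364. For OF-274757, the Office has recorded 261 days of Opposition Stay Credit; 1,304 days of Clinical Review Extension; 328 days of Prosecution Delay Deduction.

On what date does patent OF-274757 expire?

November 10, 2027

Earliest priority filing: 21 June 2005.
Base term: 21 June 2005 + 19 years → 21 June 2024.
Opposition Stay Credit: +261 days → 9 March 2025.
Clinical Review Extension: 1304 days (within the 1467-day cap) → +1304 days → 3 October 2028.
Prosecution Delay Deduction: −328 days → 10 November 2027.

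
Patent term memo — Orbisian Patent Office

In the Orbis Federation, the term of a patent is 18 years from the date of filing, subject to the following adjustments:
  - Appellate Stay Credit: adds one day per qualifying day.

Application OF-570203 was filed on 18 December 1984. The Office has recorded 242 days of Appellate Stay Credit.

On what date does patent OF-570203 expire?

Base term: filing date + 18 years → 18 December 2002.
Appellate Stay Credit: +242 days → 17 August 2003.

August 17, 2003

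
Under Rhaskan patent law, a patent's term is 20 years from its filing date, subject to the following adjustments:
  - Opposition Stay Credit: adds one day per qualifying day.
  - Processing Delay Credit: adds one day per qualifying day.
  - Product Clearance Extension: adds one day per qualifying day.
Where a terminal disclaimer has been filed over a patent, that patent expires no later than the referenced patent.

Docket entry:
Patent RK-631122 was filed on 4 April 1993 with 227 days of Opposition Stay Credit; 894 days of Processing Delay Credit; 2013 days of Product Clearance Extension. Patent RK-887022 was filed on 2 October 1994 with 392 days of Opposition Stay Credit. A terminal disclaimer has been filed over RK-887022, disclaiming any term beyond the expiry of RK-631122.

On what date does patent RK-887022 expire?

Natural term of RK-887022:
  Base: filing + 20 years → 2 October 2014.
  Opposition Stay Credit: +392 days → 29 October 2015.
Expiry of referenced patent RK-631122:
  Base: filing + 20 years → 4 April 2013.
  Opposition Stay Credit: +227 days → 17 November 2013.
  Processing Delay Credit: +894 days → 29 April 2016.
  Product Clearance Extension: +2013 days → 2 November 2021.
Terminal disclaimer: RK-887022 expires on the earlier of 29 October 2015 and 2 November 2021.

2015-10-29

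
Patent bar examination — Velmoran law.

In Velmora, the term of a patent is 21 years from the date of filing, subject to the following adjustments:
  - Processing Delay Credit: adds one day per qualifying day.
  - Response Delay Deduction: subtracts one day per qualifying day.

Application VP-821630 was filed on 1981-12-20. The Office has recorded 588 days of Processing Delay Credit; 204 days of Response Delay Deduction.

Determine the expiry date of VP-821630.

Base term: filing date + 21 years → 20 December 2002.
Processing Delay Credit: +588 days → 30 July 2004.
Response Delay Deduction: −204 days → 8 January 2004.

2004-01-08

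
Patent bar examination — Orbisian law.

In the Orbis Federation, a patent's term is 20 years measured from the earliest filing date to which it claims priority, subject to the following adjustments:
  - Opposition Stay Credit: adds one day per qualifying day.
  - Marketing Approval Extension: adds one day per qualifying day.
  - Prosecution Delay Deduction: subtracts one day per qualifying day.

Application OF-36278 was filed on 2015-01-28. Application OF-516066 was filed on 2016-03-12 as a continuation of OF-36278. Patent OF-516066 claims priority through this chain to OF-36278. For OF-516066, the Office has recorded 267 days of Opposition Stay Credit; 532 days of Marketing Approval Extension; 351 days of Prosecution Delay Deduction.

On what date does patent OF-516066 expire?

Earliest priority filing: 28 January 2015.
Base term: 28 January 2015 + 20 years → 28 January 2035.
Opposition Stay Credit: +267 days → 22 October 2035.
Marketing Approval Extension: +532 days → 6 April 2037.
Prosecution Delay Deduction: −351 days → 20 April 2036.

2036-04-20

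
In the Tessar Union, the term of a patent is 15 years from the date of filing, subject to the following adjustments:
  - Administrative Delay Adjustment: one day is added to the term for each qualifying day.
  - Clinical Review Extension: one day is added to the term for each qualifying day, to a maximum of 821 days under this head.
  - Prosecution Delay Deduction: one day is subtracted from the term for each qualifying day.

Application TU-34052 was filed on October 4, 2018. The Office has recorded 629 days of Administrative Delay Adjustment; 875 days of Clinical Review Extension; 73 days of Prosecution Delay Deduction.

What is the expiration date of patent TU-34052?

2037-07-12

Base term: filing date + 15 years → 4 October 2033.
Administrative Delay Adjustment: +629 days → 25 June 2035.
Clinical Review Extension: 875 days claimed exceeds the 821-day cap, so +821 days → 23 September 2037.
Prosecution Delay Deduction: −73 days → 12 July 2037.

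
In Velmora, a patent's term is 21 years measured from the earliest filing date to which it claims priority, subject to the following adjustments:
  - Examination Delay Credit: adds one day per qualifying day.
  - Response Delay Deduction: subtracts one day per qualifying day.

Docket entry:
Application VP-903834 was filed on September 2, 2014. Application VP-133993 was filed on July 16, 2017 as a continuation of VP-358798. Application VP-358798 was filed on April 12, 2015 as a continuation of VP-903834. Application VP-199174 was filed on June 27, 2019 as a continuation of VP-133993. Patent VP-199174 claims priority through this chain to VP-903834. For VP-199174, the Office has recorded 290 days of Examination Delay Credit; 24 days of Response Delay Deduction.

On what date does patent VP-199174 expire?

Earliest priority filing: 2 September 2014.
Base term: 2 September 2014 + 21 years → 2 September 2035.
Examination Delay Credit: +290 days → 18 June 2036.
Response Delay Deduction: −24 days → 25 May 2036.

May 25, 2036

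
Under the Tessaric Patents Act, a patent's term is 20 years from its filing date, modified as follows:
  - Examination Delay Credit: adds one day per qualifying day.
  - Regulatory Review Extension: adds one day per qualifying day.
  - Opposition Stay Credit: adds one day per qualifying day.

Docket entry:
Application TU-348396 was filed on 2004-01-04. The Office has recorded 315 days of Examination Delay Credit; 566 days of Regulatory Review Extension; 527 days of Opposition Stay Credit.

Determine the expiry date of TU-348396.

Base term: filing date + 20 years → 4 January 2024.
Examination Delay Credit: +315 days → 14 November 2024.
Regulatory Review Extension: +566 days → 3 June 2026.
Opposition Stay Credit: +527 days → 12 November 2027.

2027-11-12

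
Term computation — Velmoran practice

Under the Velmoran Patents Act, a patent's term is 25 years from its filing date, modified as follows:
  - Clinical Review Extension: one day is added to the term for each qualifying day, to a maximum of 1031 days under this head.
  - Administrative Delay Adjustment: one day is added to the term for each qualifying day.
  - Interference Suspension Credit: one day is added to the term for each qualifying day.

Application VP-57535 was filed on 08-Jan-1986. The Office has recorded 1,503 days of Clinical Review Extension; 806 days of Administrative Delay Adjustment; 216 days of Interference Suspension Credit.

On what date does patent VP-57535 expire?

Base term: filing date + 25 years → 8 January 2011.
Clinical Review Extension: 1503 days claimed exceeds the 1031-day cap, so +1031 days → 4 November 2013.
Administrative Delay Adjustment: +806 days → 19 January 2016.
Interference Suspension Credit: +216 days → 22 August 2016.

August 22, 2016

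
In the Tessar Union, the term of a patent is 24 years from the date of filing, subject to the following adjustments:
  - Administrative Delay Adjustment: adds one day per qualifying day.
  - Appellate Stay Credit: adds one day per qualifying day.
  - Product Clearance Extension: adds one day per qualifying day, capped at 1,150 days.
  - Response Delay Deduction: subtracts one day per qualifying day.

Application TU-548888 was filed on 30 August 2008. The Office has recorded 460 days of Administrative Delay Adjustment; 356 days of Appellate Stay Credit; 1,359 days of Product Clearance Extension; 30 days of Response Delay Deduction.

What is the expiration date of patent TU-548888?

Base term: filing date + 24 years → 30 August 2032.
Administrative Delay Adjustment: +460 days → 3 December 2033.
Appellate Stay Credit: +356 days → 24 November 2034.
Product Clearance Extension: 1359 days claimed exceeds the 1150-day cap, so +1150 days → 17 January 2038.
Response Delay Deduction: −30 days → 18 December 2037.

December 18, 2037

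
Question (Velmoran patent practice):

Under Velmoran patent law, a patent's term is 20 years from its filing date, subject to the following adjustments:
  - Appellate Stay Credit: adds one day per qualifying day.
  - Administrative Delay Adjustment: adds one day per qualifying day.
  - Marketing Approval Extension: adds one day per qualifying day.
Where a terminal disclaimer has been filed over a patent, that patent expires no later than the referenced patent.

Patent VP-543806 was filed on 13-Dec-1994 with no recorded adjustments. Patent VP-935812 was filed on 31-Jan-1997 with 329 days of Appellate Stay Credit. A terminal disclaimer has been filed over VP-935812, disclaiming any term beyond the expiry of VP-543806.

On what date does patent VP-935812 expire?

December 13, 2014

Natural term of VP-935812:
  Base: filing + 20 years → 31 January 2017.
  Appellate Stay Credit: +329 days → 26 December 2017.
Expiry of referenced patent VP-543806:
  Base: filing + 20 years → 13 December 2014.
Terminal disclaimer: VP-935812 expires on the earlier of 26 December 2017 and 13 December 2014.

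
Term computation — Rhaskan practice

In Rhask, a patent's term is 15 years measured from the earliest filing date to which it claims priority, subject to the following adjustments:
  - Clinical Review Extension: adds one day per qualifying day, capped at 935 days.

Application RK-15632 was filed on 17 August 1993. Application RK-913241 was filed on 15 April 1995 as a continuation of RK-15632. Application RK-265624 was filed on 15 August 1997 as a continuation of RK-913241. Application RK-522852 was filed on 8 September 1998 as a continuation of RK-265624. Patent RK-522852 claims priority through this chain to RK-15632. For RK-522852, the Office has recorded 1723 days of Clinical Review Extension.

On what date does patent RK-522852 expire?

Earliest priority filing: 17 August 1993.
Base term: 17 August 1993 + 15 years → 17 August 2008.
Clinical Review Extension: 1723 days claimed exceeds the 935-day cap, so +935 days → 10 March 2011.

March 10, 2011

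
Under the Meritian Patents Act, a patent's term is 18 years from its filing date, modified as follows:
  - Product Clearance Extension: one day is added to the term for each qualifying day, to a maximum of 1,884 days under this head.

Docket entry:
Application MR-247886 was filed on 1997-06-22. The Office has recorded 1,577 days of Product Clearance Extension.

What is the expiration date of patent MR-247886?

2019-10-16

Base term: filing date + 18 years → 22 June 2015.
Product Clearance Extension: 1577 days (within the 1884-day cap) → +1577 days → 16 October 2019.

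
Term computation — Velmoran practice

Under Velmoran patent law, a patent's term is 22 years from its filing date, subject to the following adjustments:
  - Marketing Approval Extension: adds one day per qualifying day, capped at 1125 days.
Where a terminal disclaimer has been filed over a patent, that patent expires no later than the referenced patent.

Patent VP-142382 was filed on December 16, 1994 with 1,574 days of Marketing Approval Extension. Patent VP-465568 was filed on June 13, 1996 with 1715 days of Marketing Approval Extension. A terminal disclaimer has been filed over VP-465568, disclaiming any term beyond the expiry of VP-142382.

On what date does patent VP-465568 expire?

Natural term of VP-465568:
  Base: filing + 22 years → 13 June 2018.
  Marketing Approval Extension: 1715 days claimed exceeds the 1125-day cap, so +1125 days → 12 July 2021.
Expiry of referenced patent VP-142382:
  Base: filing + 22 years → 16 December 2016.
  Marketing Approval Extension: 1574 days claimed exceeds the 1125-day cap, so +1125 days → 15 January 2020.
Terminal disclaimer: VP-465568 expires on the earlier of 12 July 2021 and 15 January 2020.

2020-01-15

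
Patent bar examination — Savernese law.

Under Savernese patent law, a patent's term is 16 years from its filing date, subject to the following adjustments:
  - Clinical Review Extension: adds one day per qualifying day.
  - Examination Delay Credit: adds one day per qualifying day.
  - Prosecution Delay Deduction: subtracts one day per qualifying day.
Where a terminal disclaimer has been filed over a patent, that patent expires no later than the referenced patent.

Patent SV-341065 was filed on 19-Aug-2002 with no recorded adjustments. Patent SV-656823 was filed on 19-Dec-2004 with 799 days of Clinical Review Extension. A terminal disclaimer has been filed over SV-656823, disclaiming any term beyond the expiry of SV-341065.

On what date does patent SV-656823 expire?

2018-08-19

Natural term of SV-656823:
  Base: filing + 16 years → 19 December 2020.
  Clinical Review Extension: +799 days → 26 February 2023.
Expiry of referenced patent SV-341065:
  Base: filing + 16 years → 19 August 2018.
Terminal disclaimer: SV-656823 expires on the earlier of 26 February 2023 and 19 August 2018.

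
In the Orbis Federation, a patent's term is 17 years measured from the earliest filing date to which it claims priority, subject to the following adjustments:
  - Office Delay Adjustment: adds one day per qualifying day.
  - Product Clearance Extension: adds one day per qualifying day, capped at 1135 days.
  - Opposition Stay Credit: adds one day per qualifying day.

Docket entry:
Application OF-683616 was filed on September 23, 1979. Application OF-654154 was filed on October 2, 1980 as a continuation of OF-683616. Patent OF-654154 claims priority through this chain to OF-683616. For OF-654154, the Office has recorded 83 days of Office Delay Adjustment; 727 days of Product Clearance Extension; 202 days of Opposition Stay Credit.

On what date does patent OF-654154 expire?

Earliest priority filing: 23 September 1979.
Base term: 23 September 1979 + 17 years → 23 September 1996.
Office Delay Adjustment: +83 days → 15 December 1996.
Product Clearance Extension: 727 days (within the 1135-day cap) → +727 days → 12 December 1998.
Opposition Stay Credit: +202 days → 2 July 1999.

1999-07-02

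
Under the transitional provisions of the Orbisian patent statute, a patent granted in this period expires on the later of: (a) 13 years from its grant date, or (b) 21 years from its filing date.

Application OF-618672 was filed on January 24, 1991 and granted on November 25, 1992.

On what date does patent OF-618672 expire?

(a) grant + 13 years → 25 November 2005.
(b) filing + 21 years → 24 January 2012.
Later of the two: 24 January 2012.

January 24, 2012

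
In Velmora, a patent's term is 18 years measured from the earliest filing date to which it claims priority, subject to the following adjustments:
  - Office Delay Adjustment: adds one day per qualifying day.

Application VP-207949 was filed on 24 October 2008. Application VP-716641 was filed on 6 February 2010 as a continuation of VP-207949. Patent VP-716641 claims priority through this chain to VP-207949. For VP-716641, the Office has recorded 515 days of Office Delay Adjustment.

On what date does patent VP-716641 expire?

March 22, 2028

Earliest priority filing: 24 October 2008.
Base term: 24 October 2008 + 18 years → 24 October 2026.
Office Delay Adjustment: +515 days → 22 March 2028.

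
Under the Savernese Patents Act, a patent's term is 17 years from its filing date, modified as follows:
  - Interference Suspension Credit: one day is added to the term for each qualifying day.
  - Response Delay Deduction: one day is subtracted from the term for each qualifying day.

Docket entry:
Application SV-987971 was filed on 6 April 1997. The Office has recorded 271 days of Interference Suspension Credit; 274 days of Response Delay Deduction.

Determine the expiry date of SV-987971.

April 3, 2014

Base term: filing date + 17 years → 6 April 2014.
Interference Suspension Credit: +271 days → 2 January 2015.
Response Delay Deduction: −274 days → 3 April 2014.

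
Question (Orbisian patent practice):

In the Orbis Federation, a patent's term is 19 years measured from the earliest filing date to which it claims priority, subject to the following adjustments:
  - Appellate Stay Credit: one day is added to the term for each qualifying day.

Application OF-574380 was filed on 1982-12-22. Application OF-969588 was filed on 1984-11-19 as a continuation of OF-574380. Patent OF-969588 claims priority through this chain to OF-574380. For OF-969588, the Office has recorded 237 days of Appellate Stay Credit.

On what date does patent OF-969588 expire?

Earliest priority filing: 22 December 1982.
Base term: 22 December 1982 + 19 years → 22 December 2001.
Appellate Stay Credit: +237 days → 16 August 2002.

August 16, 2002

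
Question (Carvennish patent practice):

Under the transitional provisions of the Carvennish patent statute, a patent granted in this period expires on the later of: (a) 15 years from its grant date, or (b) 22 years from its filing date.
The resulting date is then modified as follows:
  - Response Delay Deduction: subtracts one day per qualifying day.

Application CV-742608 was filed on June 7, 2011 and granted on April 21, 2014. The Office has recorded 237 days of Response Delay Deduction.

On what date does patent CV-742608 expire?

October 13, 2032

(a) grant + 15 years → 21 April 2029.
(b) filing + 22 years → 7 June 2033.
Later of the two: 7 June 2033.
Response Delay Deduction: −237 days → 13 October 2032.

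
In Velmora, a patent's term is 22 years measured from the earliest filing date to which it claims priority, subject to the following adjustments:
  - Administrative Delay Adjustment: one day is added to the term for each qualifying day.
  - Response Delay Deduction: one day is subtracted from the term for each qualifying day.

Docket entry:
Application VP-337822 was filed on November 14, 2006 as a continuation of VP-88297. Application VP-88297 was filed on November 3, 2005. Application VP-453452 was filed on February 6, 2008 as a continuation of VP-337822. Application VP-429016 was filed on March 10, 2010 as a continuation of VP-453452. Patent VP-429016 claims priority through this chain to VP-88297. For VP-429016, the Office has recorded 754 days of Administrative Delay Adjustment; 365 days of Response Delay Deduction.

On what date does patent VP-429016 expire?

Earliest priority filing: 3 November 2005.
Base term: 3 November 2005 + 22 years → 3 November 2027.
Administrative Delay Adjustment: +754 days → 26 November 2029.
Response Delay Deduction: −365 days → 26 November 2028.

November 26, 2028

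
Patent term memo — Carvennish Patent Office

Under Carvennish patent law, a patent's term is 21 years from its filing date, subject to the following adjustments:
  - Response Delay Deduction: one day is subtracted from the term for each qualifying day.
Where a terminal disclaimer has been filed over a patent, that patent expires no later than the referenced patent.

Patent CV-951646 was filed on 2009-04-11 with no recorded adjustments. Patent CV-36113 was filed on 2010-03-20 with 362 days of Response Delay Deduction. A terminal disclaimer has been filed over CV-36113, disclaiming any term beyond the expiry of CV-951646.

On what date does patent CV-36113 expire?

Natural term of CV-36113:
  Base: filing + 21 years → 20 March 2031.
  Response Delay Deduction: −362 days → 23 March 2030.
Expiry of referenced patent CV-951646:
  Base: filing + 21 years → 11 April 2030.
Terminal disclaimer: CV-36113 expires on the earlier of 23 March 2030 and 11 April 2030.

March 23, 2030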